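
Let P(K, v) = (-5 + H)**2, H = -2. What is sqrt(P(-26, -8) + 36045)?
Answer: sqrt(36094) ≈ 189.98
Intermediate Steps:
P(K, v) = 49 (P(K, v) = (-5 - 2)**2 = (-7)**2 = 49)
sqrt(P(-26, -8) + 36045) = sqrt(49 + 36045) = sqrt(36094)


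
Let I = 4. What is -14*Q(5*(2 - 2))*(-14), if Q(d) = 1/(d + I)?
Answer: 49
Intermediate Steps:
Q(d) = 1/(4 + d) (Q(d) = 1/(d + 4) = 1/(4 + d))
-14*Q(5*(2 - 2))*(-14) = -14/(4 + 5*(2 - 2))*(-14) = -14/(4 + 5*0)*(-14) = -14/(4 + 0)*(-14) = -14/4*(-14) = -14*¼*(-14) = -7/2*(-14) = 49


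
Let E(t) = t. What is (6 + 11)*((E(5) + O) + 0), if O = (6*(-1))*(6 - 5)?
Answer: -17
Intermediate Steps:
O = -6 (O = -6*1 = -6)
(6 + 11)*((E(5) + O) + 0) = (6 + 11)*((5 - 6) + 0) = 17*(-1 + 0) = 17*(-1) = -17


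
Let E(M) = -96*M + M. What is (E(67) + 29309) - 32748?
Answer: -9804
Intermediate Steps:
E(M) = -95*M
(E(67) + 29309) - 32748 = (-95*67 + 29309) - 32748 = (-6365 + 29309) - 32748 = 22944 - 32748 = -9804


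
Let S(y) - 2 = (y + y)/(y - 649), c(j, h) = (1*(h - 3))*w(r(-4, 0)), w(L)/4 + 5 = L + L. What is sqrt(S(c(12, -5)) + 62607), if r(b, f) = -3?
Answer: sqrt(5071137)/9 ≈ 250.21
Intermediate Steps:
w(L) = -20 + 8*L (w(L) = -20 + 4*(L + L) = -20 + 4*(2*L) = -20 + 8*L)
c(j, h) = 132 - 44*h (c(j, h) = (1*(h - 3))*(-20 + 8*(-3)) = (1*(-3 + h))*(-20 - 24) = (-3 + h)*(-44) = 132 - 44*h)
S(y) = 2 + 2*y/(-649 + y) (S(y) = 2 + (y + y)/(y - 649) = 2 + (2*y)/(-649 + y) = 2 + 2*y/(-649 + y))
sqrt(S(c(12, -5)) + 62607) = sqrt(2*(-649 + 2*(132 - 44*(-5)))/(-649 + (132 - 44*(-5))) + 62607) = sqrt(2*(-649 + 2*(132 + 220))/(-649 + (132 + 220)) + 62607) = sqrt(2*(-649 + 2*352)/(-649 + 352) + 62607) = sqrt(2*(-649 + 704)/(-297) + 62607) = sqrt(2*(-1/297)*55 + 62607) = sqrt(-10/27 + 62607) = sqrt(1690379/27) = sqrt(5071137)/9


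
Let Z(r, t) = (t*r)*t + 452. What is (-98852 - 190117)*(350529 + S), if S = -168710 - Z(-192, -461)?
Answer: -11843509763631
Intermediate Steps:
Z(r, t) = 452 + r*t² (Z(r, t) = (r*t)*t + 452 = r*t² + 452 = 452 + r*t²)
S = 40634870 (S = -168710 - (452 - 192*(-461)²) = -168710 - (452 - 192*212521) = -168710 - (452 - 40804032) = -168710 - 1*(-40803580) = -168710 + 40803580 = 40634870)
(-98852 - 190117)*(350529 + S) = (-98852 - 190117)*(350529 + 40634870) = -288969*40985399 = -11843509763631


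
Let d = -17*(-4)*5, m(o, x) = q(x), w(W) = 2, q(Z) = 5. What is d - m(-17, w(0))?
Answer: 335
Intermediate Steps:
m(o, x) = 5
d = 340 (d = 68*5 = 340)
d - m(-17, w(0)) = 340 - 1*5 = 340 - 5 = 335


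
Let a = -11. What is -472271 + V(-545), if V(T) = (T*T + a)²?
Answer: 88216843925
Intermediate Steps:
V(T) = (-11 + T²)² (V(T) = (T*T - 11)² = (T² - 11)² = (-11 + T²)²)
-472271 + V(-545) = -472271 + (-11 + (-545)²)² = -472271 + (-11 + 297025)² = -472271 + 297014² = -472271 + 88217316196 = 88216843925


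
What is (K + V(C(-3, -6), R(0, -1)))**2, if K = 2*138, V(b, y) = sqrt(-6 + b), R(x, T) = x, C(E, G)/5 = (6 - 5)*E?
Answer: (276 + I*sqrt(21))**2 ≈ 76155.0 + 2529.6*I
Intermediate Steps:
C(E, G) = 5*E (C(E, G) = 5*((6 - 5)*E) = 5*(1*E) = 5*E)
K = 276
(K + V(C(-3, -6), R(0, -1)))**2 = (276 + sqrt(-6 + 5*(-3)))**2 = (276 + sqrt(-6 - 15))**2 = (276 + sqrt(-21))**2 = (276 + I*sqrt(21))**2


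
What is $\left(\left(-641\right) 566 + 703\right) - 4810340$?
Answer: $-5172443$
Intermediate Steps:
$\left(\left(-641\right) 566 + 703\right) - 4810340 = \left(-362806 + 703\right) - 4810340 = -362103 - 4810340 = -5172443$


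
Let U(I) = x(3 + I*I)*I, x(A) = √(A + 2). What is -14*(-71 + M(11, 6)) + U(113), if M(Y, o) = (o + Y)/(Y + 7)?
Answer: 8827/9 + 113*√12774 ≈ 13752.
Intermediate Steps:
M(Y, o) = (Y + o)/(7 + Y)
x(A) = √(2 + A)
U(I) = I*√(5 + I²) (U(I) = √(2 + (3 + I*I))*I = √(2 + (3 + I²))*I = √(5 + I²)*I = I*√(5 + I²))
-14*(-71 + M(11, 6)) + U(113) = -14*(-71 + (11 + 6)/(7 + 11)) + 113*√(5 + 113²) = -14*(-71 + 17/18) + 113*√(5 + 12769) = -14*(-71 + (1/18)*17) + 113*√12774 = -14*(-71 + 17/18) + 113*√12774 = -14*(-1261/18) + 113*√12774 = 8827/9 + 113*√12774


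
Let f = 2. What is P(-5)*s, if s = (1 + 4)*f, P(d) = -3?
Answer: -30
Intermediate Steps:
s = 10 (s = (1 + 4)*2 = 5*2 = 10)
P(-5)*s = -3*10 = -30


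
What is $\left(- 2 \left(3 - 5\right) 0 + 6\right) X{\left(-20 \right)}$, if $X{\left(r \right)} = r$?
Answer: $-120$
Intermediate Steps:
$\left(- 2 \left(3 - 5\right) 0 + 6\right) X{\left(-20 \right)} = \left(- 2 \left(3 - 5\right) 0 + 6\right) \left(-20\right) = \left(- 2 \left(\left(-2\right) 0\right) + 6\right) \left(-20\right) = \left(\left(-2\right) 0 + 6\right) \left(-20\right) = \left(0 + 6\right) \left(-20\right) = 6 \left(-20\right) = -120$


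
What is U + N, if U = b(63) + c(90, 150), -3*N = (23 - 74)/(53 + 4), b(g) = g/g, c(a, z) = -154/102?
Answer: -205/969 ≈ -0.21156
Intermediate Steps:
c(a, z) = -77/51 (c(a, z) = -154*1/102 = -77/51)
b(g) = 1
N = 17/57 (N = -(23 - 74)/(3*(53 + 4)) = -(-51)/(3*57) = -(-51)/171 = -1/3*(-17/19) = 17/57 ≈ 0.29825)
U = -26/51 (U = 1 - 77/51 = -26/51 ≈ -0.50980)
U + N = -26/51 + 17/57 = -205/969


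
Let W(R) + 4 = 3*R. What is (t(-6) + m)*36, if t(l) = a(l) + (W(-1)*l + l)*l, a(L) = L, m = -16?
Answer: -8568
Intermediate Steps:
W(R) = -4 + 3*R
t(l) = l - 6*l² (t(l) = l + ((-4 + 3*(-1))*l + l)*l = l + ((-4 - 3)*l + l)*l = l + (-7*l + l)*l = l + (-6*l)*l = l - 6*l²)
(t(-6) + m)*36 = (-6*(1 - 6*(-6)) - 16)*36 = (-6*(1 + 36) - 16)*36 = (-6*37 - 16)*36 = (-222 - 16)*36 = -238*36 = -8568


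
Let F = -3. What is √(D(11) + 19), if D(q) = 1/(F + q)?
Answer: 3*√34/4 ≈ 4.3732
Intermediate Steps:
D(q) = 1/(-3 + q)
√(D(11) + 19) = √(1/(-3 + 11) + 19) = √(1/8 + 19) = √(⅛ + 19) = √(153/8) = 3*√34/4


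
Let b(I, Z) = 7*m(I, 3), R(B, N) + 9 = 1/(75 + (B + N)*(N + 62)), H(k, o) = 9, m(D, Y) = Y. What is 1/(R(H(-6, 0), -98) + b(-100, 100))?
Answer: 3279/39349 ≈ 0.083331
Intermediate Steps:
R(B, N) = -9 + 1/(75 + (62 + N)*(B + N)) (R(B, N) = -9 + 1/(75 + (B + N)*(N + 62)) = -9 + 1/(75 + (B + N)*(62 + N)) = -9 + 1/(75 + (62 + N)*(B + N)))
b(I, Z) = 21 (b(I, Z) = 7*3 = 21)
1/(R(H(-6, 0), -98) + b(-100, 100)) = 1/((-674 - 558*9 - 558*(-98) - 9*(-98)² - 9*9*(-98))/(75 + (-98)² + 62*9 + 62*(-98) + 9*(-98)) + 21) = 1/((-674 - 5022 + 54684 - 9*9604 + 7938)/(75 + 9604 + 558 - 6076 - 882) + 21) = 1/((-674 - 5022 + 54684 - 86436 + 7938)/3279 + 21) = 1/((1/3279)*(-29510) + 21) = 1/(-29510/3279 + 21) = 1/(39349/3279) = 3279/39349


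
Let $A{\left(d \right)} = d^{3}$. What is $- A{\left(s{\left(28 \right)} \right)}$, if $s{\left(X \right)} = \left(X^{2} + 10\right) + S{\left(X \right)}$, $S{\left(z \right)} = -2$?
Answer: $-496793088$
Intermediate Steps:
$s{\left(X \right)} = 8 + X^{2}$ ($s{\left(X \right)} = \left(X^{2} + 10\right) - 2 = \left(10 + X^{2}\right) - 2 = 8 + X^{2}$)
$- A{\left(s{\left(28 \right)} \right)} = - \left(8 + 28^{2}\right)^{3} = - \left(8 + 784\right)^{3} = - 792^{3} = \left(-1\right) 496793088 = -496793088$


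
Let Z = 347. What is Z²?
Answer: 120409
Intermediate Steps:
Z² = 347² = 120409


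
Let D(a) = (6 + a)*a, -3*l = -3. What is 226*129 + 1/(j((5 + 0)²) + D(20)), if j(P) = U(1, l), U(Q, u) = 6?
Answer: 15335005/526 ≈ 29154.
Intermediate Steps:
l = 1 (l = -⅓*(-3) = 1)
D(a) = a*(6 + a)
j(P) = 6
226*129 + 1/(j((5 + 0)²) + D(20)) = 226*129 + 1/(6 + 20*(6 + 20)) = 29154 + 1/(6 + 20*26) = 29154 + 1/(6 + 520) = 29154 + 1/526 = 15335005/526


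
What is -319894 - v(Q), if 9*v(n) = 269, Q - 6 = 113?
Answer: -2879315/9 ≈ -3.1992e+5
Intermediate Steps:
Q = 119 (Q = 6 + 113 = 119)
v(n) = 269/9 (v(n) = (⅑)*269 = 269/9)
-319894 - v(Q) = -319894 - 1*269/9 = -319894 - 269/9 = -2879315/9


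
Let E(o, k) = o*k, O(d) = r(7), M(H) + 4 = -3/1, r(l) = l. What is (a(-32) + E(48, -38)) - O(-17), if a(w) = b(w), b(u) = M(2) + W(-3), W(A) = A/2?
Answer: -3679/2 ≈ -1839.5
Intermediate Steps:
M(H) = -7 (M(H) = -4 - 3/1 = -4 - 3*1 = -4 - 3 = -7)
O(d) = 7
W(A) = A/2 (W(A) = A*(½) = A/2)
E(o, k) = k*o
b(u) = -17/2 (b(u) = -7 + (½)*(-3) = -7 - 3/2 = -17/2)
a(w) = -17/2
(a(-32) + E(48, -38)) - O(-17) = (-17/2 - 38*48) - 1*7 = (-17/2 - 1824) - 7 = -3665/2 - 7 = -3679/2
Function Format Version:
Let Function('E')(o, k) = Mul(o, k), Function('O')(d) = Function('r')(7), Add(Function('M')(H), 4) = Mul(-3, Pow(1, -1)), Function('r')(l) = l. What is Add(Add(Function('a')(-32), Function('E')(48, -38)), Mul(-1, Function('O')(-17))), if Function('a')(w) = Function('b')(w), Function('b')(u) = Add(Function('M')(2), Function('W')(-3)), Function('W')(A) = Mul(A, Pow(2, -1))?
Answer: Rational(-3679, 2) ≈ -1839.5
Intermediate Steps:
Function('M')(H) = -7 (Function('M')(H) = Add(-4, Mul(-3, Pow(1, -1))) = Add(-4, Mul(-3, 1)) = Add(-4, -3) = -7)
Function('O')(d) = 7
Function('W')(A) = Mul(Rational(1, 2), A) (Function('W')(A) = Mul(A, Rational(1, 2)) = Mul(Rational(1, 2), A))
Function('E')(o, k) = Mul(k, o)
Function('b')(u) = Rational(-17, 2) (Function('b')(u) = Add(-7, Mul(Rational(1, 2), -3)) = Add(-7, Rational(-3, 2)) = Rational(-17, 2))
Function('a')(w) = Rational(-17, 2)
Add(Add(Function('a')(-32), Function('E')(48, -38)), Mul(-1, Function('O')(-17))) = Add(Add(Rational(-17, 2), Mul(-38, 48)), Mul(-1, 7)) = Add(Add(Rational(-17, 2), -1824), -7) = Add(Rational(-3665, 2), -7) = Rational(-3679, 2)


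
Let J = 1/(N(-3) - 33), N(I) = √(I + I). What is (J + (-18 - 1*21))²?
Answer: 2*(50232*√6 + 824909*I)/(3*(22*√6 + 361*I)) ≈ 1523.4 + 0.17462*I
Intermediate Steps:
N(I) = √2*√I (N(I) = √(2*I) = √2*√I)
J = 1/(-33 + I*√6) (J = 1/(√2*√(-3) - 33) = 1/(√2*(I*√3) - 33) = 1/(I*√6 - 33) = 1/(-33 + I*√6) ≈ -0.030137 - 0.002237*I)
(J + (-18 - 1*21))² = ((-11/365 - I*√6/1095) + (-18 - 1*21))² = ((-11/365 - I*√6/1095) + (-18 - 21))² = ((-11/365 - I*√6/1095) - 39)² = (-14246/365 - I*√6/1095)²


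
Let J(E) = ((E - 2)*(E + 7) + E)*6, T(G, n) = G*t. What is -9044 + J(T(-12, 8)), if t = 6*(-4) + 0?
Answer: 498904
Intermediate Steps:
t = -24 (t = -24 + 0 = -24)
T(G, n) = -24*G (T(G, n) = G*(-24) = -24*G)
J(E) = 6*E + 6*(-2 + E)*(7 + E) (J(E) = ((-2 + E)*(7 + E) + E)*6 = (E + (-2 + E)*(7 + E))*6 = 6*E + 6*(-2 + E)*(7 + E))
-9044 + J(T(-12, 8)) = -9044 + (-84 + 6*(-24*(-12))**2 + 36*(-24*(-12))) = -9044 + (-84 + 6*288**2 + 36*288) = -9044 + (-84 + 6*82944 + 10368) = -9044 + (-84 + 497664 + 10368) = -9044 + 507948 = 498904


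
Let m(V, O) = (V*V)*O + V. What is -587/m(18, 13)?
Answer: -587/4230 ≈ -0.13877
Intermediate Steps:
m(V, O) = V + O*V**2 (m(V, O) = V**2*O + V = O*V**2 + V = V + O*V**2)
-587/m(18, 13) = -587*1/(18*(1 + 13*18)) = -587*1/(18*(1 + 234)) = -587/(18*235) = -587/4230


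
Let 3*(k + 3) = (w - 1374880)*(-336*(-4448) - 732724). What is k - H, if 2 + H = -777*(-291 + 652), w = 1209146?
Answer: -126255982648/3 ≈ -4.2085e+10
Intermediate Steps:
H = -280499 (H = -2 - 777*(-291 + 652) = -2 - 777*361 = -2 - 280497 = -280499)
k = -126256824145/3 (k = -3 + ((1209146 - 1374880)*(-336*(-4448) - 732724))/3 = -3 + (-165734*(1494528 - 732724))/3 = -3 + (-165734*761804)/3 = -3 + (⅓)*(-126256824136) = -3 - 126256824136/3 = -126256824145/3 ≈ -4.2086e+10)
k - H = -126256824145/3 - 1*(-280499) = -126256824145/3 + 280499 = -126255982648/3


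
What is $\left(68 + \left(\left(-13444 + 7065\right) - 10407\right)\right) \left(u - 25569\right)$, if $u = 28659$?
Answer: $-51658620$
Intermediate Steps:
$\left(68 + \left(\left(-13444 + 7065\right) - 10407\right)\right) \left(u - 25569\right) = \left(68 + \left(\left(-13444 + 7065\right) - 10407\right)\right) \left(28659 - 25569\right) = \left(68 - 16786\right) 3090 = \left(-16718\right) 3090 = -51658620$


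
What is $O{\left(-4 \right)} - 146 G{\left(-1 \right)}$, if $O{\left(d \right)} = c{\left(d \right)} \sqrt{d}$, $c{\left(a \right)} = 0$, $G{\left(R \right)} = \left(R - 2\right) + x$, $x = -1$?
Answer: $584$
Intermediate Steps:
$G{\left(R \right)} = -3 + R$ ($G{\left(R \right)} = \left(R - 2\right) - 1 = \left(-2 + R\right) - 1 = -3 + R$)
$O{\left(d \right)} = 0$ ($O{\left(d \right)} = 0 \sqrt{d} = 0$)
$O{\left(-4 \right)} - 146 G{\left(-1 \right)} = 0 - 146 \left(-3 - 1\right) = 0 - -584 = 0 + 584 = 584$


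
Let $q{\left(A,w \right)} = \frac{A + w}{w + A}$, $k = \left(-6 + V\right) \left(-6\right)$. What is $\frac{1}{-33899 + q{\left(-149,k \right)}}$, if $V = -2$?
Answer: $- \frac{1}{33898} \approx -2.95 \cdot 10^{-5}$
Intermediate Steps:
$k = 48$ ($k = \left(-6 - 2\right) \left(-6\right) = \left(-8\right) \left(-6\right) = 48$)
$q{\left(A,w \right)} = 1$ ($q{\left(A,w \right)} = \frac{A + w}{A + w} = 1$)
$\frac{1}{-33899 + q{\left(-149,k \right)}} = \frac{1}{-33899 + 1} = \frac{1}{-33898} = - \frac{1}{33898}$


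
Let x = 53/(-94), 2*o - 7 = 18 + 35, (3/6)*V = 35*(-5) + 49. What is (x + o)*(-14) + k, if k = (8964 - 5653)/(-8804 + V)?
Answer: -175561281/425632 ≈ -412.47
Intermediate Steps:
V = -252 (V = 2*(35*(-5) + 49) = 2*(-175 + 49) = 2*(-126) = -252)
o = 30 (o = 7/2 + (18 + 35)/2 = 7/2 + (½)*53 = 7/2 + 53/2 = 30)
x = -53/94 (x = 53*(-1/94) = -53/94 ≈ -0.56383)
k = -3311/9056 (k = (8964 - 5653)/(-8804 - 252) = 3311/(-9056) = 3311*(-1/9056) = -3311/9056 ≈ -0.36561)
(x + o)*(-14) + k = (-53/94 + 30)*(-14) - 3311/9056 = (2767/94)*(-14) - 3311/9056 = -19369/47 - 3311/9056 = -175561281/425632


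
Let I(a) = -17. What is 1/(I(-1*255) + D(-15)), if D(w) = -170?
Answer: -1/187 ≈ -0.0053476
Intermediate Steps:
1/(I(-1*255) + D(-15)) = 1/(-17 - 170) = 1/(-187) = -1/187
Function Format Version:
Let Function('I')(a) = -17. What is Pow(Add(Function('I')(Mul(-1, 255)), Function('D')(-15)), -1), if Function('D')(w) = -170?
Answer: Rational(-1, 187) ≈ -0.0053476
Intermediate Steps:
Pow(Add(Function('I')(Mul(-1, 255)), Function('D')(-15)), -1) = Pow(Add(-17, -170), -1) = Pow(-187, -1) = Rational(-1, 187)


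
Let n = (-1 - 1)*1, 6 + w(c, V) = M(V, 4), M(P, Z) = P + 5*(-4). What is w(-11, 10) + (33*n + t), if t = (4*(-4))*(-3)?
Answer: -34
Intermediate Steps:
M(P, Z) = -20 + P (M(P, Z) = P - 20 = -20 + P)
w(c, V) = -26 + V (w(c, V) = -6 + (-20 + V) = -26 + V)
t = 48 (t = -16*(-3) = 48)
n = -2 (n = -2*1 = -2)
w(-11, 10) + (33*n + t) = (-26 + 10) + (33*(-2) + 48) = -16 + (-66 + 48) = -16 - 18 = -34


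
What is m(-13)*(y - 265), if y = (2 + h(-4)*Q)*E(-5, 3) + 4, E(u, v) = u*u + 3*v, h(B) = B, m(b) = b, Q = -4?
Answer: -4563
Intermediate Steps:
E(u, v) = u² + 3*v
y = 616 (y = (2 - 4*(-4))*((-5)² + 3*3) + 4 = (2 + 16)*(25 + 9) + 4 = 18*34 + 4 = 612 + 4 = 616)
m(-13)*(y - 265) = -13*(616 - 265) = -13*351 = -4563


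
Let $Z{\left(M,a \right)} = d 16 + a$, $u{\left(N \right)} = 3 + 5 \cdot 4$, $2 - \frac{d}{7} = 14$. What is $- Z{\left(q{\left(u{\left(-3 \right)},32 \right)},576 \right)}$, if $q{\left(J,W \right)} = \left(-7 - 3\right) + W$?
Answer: $768$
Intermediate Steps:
$d = -84$ ($d = 14 - 98 = -84$)
$u{\left(N \right)} = 23$ ($u{\left(N \right)} = 3 + 20 = 23$)
$q{\left(J,W \right)} = -10 + W$
$Z{\left(M,a \right)} = -1344 + a$ ($Z{\left(M,a \right)} = \left(-84\right) 16 + a = -1344 + a$)
$- Z{\left(q{\left(u{\left(-3 \right)},32 \right)},576 \right)} = - (-1344 + 576) = \left(-1\right) \left(-768\right) = 768$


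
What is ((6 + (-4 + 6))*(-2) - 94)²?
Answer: 12100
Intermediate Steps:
((6 + (-4 + 6))*(-2) - 94)² = ((6 + 2)*(-2) - 94)² = (8*(-2) - 94)² = (-16 - 94)² = (-110)² = 12100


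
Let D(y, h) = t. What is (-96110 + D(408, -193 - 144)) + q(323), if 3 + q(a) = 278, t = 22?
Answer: -95813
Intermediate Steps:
D(y, h) = 22
q(a) = 275 (q(a) = -3 + 278 = 275)
(-96110 + D(408, -193 - 144)) + q(323) = (-96110 + 22) + 275 = -96088 + 275 = -95813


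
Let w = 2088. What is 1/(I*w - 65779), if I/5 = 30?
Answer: 1/247421 ≈ 4.0417e-6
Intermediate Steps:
I = 150 (I = 5*30 = 150)
1/(I*w - 65779) = 1/(150*2088 - 65779) = 1/(313200 - 65779) = 1/247421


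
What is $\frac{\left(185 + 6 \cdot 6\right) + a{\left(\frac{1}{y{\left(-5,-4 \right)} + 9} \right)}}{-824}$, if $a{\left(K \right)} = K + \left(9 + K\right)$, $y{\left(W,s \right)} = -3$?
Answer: $- \frac{691}{2472} \approx -0.27953$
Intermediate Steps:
$a{\left(K \right)} = 9 + 2 K$
$\frac{\left(185 + 6 \cdot 6\right) + a{\left(\frac{1}{y{\left(-5,-4 \right)} + 9} \right)}}{-824} = \frac{\left(185 + 6 \cdot 6\right) + \left(9 + \frac{2}{-3 + 9}\right)}{-824} = \left(\left(185 + 36\right) + \left(9 + \frac{2}{6}\right)\right) \left(- \frac{1}{824}\right) = \left(221 + \left(9 + 2 \cdot \frac{1}{6}\right)\right) \left(- \frac{1}{824}\right) = \left(221 + \left(9 + \frac{1}{3}\right)\right) \left(- \frac{1}{824}\right) = \left(221 + \frac{28}{3}\right) \left(- \frac{1}{824}\right) = \frac{691}{3} \left(- \frac{1}{824}\right) = - \frac{691}{2472}$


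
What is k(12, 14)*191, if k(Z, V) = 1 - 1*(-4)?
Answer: 955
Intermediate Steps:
k(Z, V) = 5 (k(Z, V) = 1 + 4 = 5)
k(12, 14)*191 = 5*191 = 955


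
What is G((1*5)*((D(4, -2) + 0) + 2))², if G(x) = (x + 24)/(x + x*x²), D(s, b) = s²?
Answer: 361/14765895225 ≈ 2.4448e-8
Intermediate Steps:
G(x) = (24 + x)/(x + x³)
G((1*5)*((D(4, -2) + 0) + 2))² = ((24 + (1*5)*((4² + 0) + 2))/((1*5)*((4² + 0) + 2) + ((1*5)*((4² + 0) + 2))³))² = ((24 + 5*((16 + 0) + 2))/(5*((16 + 0) + 2) + (5*((16 + 0) + 2))³))² = ((24 + 5*(16 + 2))/(5*(16 + 2) + (5*(16 + 2))³))² = ((24 + 5*18)/(5*18 + (5*18)³))² = ((24 + 90)/(90 + 90³))² = (114/(90 + 729000))² = (114/729090)² = ((1/729090)*114)² = (19/121515)² = 361/14765895225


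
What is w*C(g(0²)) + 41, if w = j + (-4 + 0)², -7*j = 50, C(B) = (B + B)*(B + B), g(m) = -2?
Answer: 1279/7 ≈ 182.71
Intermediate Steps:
C(B) = 4*B² (C(B) = (2*B)*(2*B) = 4*B²)
j = -50/7 (j = -⅐*50 = -50/7 ≈ -7.1429)
w = 62/7 (w = -50/7 + (-4 + 0)² = -50/7 + (-4)² = -50/7 + 16 = 62/7 ≈ 8.8571)
w*C(g(0²)) + 41 = 62*(4*(-2)²)/7 + 41 = 62*(4*4)/7 + 41 = (62/7)*16 + 41 = 992/7 + 41 = 1279/7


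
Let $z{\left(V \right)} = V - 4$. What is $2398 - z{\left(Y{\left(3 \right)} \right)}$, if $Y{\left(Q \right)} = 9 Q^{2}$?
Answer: $2321$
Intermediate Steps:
$z{\left(V \right)} = -4 + V$
$2398 - z{\left(Y{\left(3 \right)} \right)} = 2398 - \left(-4 + 9 \cdot 3^{2}\right) = 2398 - \left(-4 + 9 \cdot 9\right) = 2398 - \left(-4 + 81\right) = 2398 - 77 = 2321$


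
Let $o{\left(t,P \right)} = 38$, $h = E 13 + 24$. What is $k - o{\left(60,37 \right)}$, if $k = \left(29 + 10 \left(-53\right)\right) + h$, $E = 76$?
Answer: $473$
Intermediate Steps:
$h = 1012$ ($h = 76 \cdot 13 + 24 = 988 + 24 = 1012$)
$k = 511$ ($k = \left(29 + 10 \left(-53\right)\right) + 1012 = \left(29 - 530\right) + 1012 = -501 + 1012 = 511$)
$k - o{\left(60,37 \right)} = 511 - 38 = 473$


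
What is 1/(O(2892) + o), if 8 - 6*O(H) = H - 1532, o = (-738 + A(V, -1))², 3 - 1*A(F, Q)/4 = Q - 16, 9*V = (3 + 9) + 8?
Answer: 3/1298216 ≈ 2.3109e-6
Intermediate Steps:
V = 20/9 (V = ((3 + 9) + 8)/9 = (12 + 8)/9 = (⅑)*20 = 20/9 ≈ 2.2222)
A(F, Q) = 76 - 4*Q (A(F, Q) = 12 - 4*(Q - 16) = 12 - 4*(-16 + Q) = 12 + (64 - 4*Q) = 76 - 4*Q)
o = 432964 (o = (-738 + (76 - 4*(-1)))² = (-738 + (76 + 4))² = (-738 + 80)² = (-658)² = 432964)
O(H) = 770/3 - H/6 (O(H) = 4/3 - (H - 1532)/6 = 4/3 - (-1532 + H)/6 = 4/3 + (766/3 - H/6) = 770/3 - H/6)
1/(O(2892) + o) = 1/((770/3 - ⅙*2892) + 432964) = 1/((770/3 - 482) + 432964) = 1/(-676/3 + 432964) = 1/(1298216/3) = 3/1298216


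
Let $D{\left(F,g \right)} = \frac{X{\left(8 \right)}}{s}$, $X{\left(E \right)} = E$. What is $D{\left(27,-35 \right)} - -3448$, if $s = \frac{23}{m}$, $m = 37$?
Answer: $\frac{79600}{23} \approx 3460.9$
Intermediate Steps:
$s = \frac{23}{37} \approx 0.62162$
$D{\left(F,g \right)} = \frac{296}{23}$ ($D{\left(F,g \right)} = \frac{8}{\frac{23}{37}} = 8 \cdot \frac{37}{23} = \frac{296}{23}$)
$D{\left(27,-35 \right)} - -3448 = \frac{296}{23} - -3448 = \frac{296}{23} + 3448 = \frac{79600}{23}$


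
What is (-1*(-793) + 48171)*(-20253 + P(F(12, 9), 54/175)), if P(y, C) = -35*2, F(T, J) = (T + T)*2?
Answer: -995095372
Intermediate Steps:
F(T, J) = 4*T (F(T, J) = (2*T)*2 = 4*T)
P(y, C) = -70
(-1*(-793) + 48171)*(-20253 + P(F(12, 9), 54/175)) = (-1*(-793) + 48171)*(-20253 - 70) = (793 + 48171)*(-20323) = 48964*(-20323) = -995095372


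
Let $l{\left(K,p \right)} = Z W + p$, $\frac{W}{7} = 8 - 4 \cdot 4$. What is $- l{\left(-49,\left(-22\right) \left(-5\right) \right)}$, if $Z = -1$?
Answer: $-166$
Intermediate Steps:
$W = -56$ ($W = 7 \left(8 - 4 \cdot 4\right) = 7 \left(8 - 16\right) = 7 \left(-8\right) = -56$)
$l{\left(K,p \right)} = 56 + p$ ($l{\left(K,p \right)} = \left(-1\right) \left(-56\right) + p = 56 + p$)
$- l{\left(-49,\left(-22\right) \left(-5\right) \right)} = - (56 - -110) = - (56 + 110) = \left(-1\right) 166 = -166$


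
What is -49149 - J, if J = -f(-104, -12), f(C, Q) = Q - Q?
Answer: -49149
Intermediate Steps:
f(C, Q) = 0
J = 0 (J = -1*0 = 0)
-49149 - J = -49149 - 1*0 = -49149 + 0 = -49149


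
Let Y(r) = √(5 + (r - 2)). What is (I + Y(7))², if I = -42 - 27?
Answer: (69 - √10)² ≈ 4334.6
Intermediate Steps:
I = -69
Y(r) = √(3 + r) (Y(r) = √(5 + (-2 + r)) = √(3 + r))
(I + Y(7))² = (-69 + √(3 + 7))² = (-69 + √10)²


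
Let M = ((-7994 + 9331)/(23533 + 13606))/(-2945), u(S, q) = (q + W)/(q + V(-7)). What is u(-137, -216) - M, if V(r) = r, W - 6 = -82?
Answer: 31937609811/24390481165 ≈ 1.3094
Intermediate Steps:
W = -76 (W = 6 - 82 = -76)
u(S, q) = (-76 + q)/(-7 + q) (u(S, q) = (q - 76)/(q - 7) = (-76 + q)/(-7 + q))
M = -1337/109374355 (M = (1337/37139)*(-1/2945) = -1337/109374355 ≈ -1.2224e-5)
u(-137, -216) - M = (-76 - 216)/(-7 - 216) - 1*(-1337/109374355) = -292/(-223) + 1337/109374355 = -1/223*(-292) + 1337/109374355 = 292/223 + 1337/109374355 = 31937609811/24390481165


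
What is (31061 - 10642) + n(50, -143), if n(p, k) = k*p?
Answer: 13269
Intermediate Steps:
(31061 - 10642) + n(50, -143) = (31061 - 10642) - 143*50 = 20419 - 7150 = 13269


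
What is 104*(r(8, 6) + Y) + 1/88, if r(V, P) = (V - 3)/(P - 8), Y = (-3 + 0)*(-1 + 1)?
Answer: -22879/88 ≈ -259.99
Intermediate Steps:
Y = 0 (Y = -3*0 = 0)
r(V, P) = (-3 + V)/(-8 + P)
104*(r(8, 6) + Y) + 1/88 = 104*((-3 + 8)/(-8 + 6) + 0) + 1/88 = 104*(5/(-2) + 0) + 1/88 = 104*(-½*5 + 0) + 1/88 = 104*(-5/2 + 0) + 1/88 = 104*(-5/2) + 1/88 = -260 + 1/88 = -22879/88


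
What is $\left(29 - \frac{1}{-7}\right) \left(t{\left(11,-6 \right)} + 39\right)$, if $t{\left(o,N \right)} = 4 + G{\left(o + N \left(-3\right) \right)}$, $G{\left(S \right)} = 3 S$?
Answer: $\frac{26520}{7} \approx 3788.6$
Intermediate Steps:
$t{\left(o,N \right)} = 4 - 9 N + 3 o$ ($t{\left(o,N \right)} = 4 + 3 \left(o + N \left(-3\right)\right) = 4 + 3 \left(o - 3 N\right) = 4 - \left(- 3 o + 9 N\right) = 4 - 9 N + 3 o$)
$\left(29 - \frac{1}{-7}\right) \left(t{\left(11,-6 \right)} + 39\right) = \left(29 - \frac{1}{-7}\right) \left(\left(4 - -54 + 3 \cdot 11\right) + 39\right) = \left(29 - - \frac{1}{7}\right) \left(\left(4 + 54 + 33\right) + 39\right) = \left(29 + \frac{1}{7}\right) \left(91 + 39\right) = \frac{204}{7} \cdot 130 = \frac{26520}{7}$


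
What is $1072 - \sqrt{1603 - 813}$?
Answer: $1072 - \sqrt{790} \approx 1043.9$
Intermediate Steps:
$1072 - \sqrt{1603 - 813} = 1072 - \sqrt{790}$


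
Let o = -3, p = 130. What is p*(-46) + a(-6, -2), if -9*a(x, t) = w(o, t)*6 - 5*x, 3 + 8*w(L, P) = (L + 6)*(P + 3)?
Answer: -17950/3 ≈ -5983.3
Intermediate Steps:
w(L, P) = -3/8 + (3 + P)*(6 + L)/8 (w(L, P) = -3/8 + ((L + 6)*(P + 3))/8 = -3/8 + ((6 + L)*(3 + P))/8 = -3/8 + ((3 + P)*(6 + L))/8 = -3/8 + (3 + P)*(6 + L)/8)
a(x, t) = -½ - t/4 + 5*x/9 (a(x, t) = -((15/8 + 3*t/4 + (3/8)*(-3) + (⅛)*(-3)*t)*6 - 5*x)/9 = -((15/8 + 3*t/4 - 9/8 - 3*t/8)*6 - 5*x)/9 = -((¾ + 3*t/8)*6 - 5*x)/9 = -((9/2 + 9*t/4) - 5*x)/9 = -(9/2 - 5*x + 9*t/4)/9 = -½ - t/4 + 5*x/9)
p*(-46) + a(-6, -2) = 130*(-46) + (-½ - ¼*(-2) + (5/9)*(-6)) = -5980 + (-½ + ½ - 10/3) = -5980 - 10/3 = -17950/3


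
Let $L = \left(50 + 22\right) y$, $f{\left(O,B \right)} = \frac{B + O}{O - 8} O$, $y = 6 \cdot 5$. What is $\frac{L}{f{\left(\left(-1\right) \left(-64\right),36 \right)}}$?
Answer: $\frac{189}{10} \approx 18.9$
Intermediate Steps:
$y = 30$
$f{\left(O,B \right)} = \frac{O \left(B + O\right)}{-8 + O}$ ($f{\left(O,B \right)} = \frac{B + O}{-8 + O} O = \frac{O \left(B + O\right)}{-8 + O}$)
$L = 2160$ ($L = \left(50 + 22\right) 30 = 72 \cdot 30 = 2160$)
$\frac{L}{f{\left(\left(-1\right) \left(-64\right),36 \right)}} = \frac{2160}{\left(-1\right) \left(-64\right) \frac{1}{-8 - -64} \left(36 - -64\right)} = \frac{2160}{64 \frac{1}{-8 + 64} \left(36 + 64\right)} = \frac{2160}{64 \cdot \frac{1}{56} \cdot 100} = \frac{2160}{\frac{800}{7}} = 2160 \cdot \frac{7}{800} = \frac{189}{10}$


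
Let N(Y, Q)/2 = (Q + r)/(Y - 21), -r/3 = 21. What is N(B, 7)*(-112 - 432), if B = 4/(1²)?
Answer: -3584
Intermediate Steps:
B = 4 (B = 4/1 = 4*1 = 4)
r = -63 (r = -3*21 = -63)
N(Y, Q) = 2*(-63 + Q)/(-21 + Y) (N(Y, Q) = 2*((Q - 63)/(Y - 21)) = 2*((-63 + Q)/(-21 + Y)) = 2*(-63 + Q)/(-21 + Y))
N(B, 7)*(-112 - 432) = (2*(-63 + 7)/(-21 + 4))*(-112 - 432) = (2*(-56)/(-17))*(-544) = (2*(-1/17)*(-56))*(-544) = (112/17)*(-544) = -3584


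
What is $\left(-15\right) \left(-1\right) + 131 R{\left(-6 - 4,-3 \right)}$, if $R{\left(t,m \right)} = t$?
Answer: $-1295$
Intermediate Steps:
$\left(-15\right) \left(-1\right) + 131 R{\left(-6 - 4,-3 \right)} = \left(-15\right) \left(-1\right) + 131 \left(-6 - 4\right) = 15 + 131 \left(-10\right) = 15 - 1310 = -1295$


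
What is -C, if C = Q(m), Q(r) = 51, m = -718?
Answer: -51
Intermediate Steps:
C = 51
-C = -1*51 = -51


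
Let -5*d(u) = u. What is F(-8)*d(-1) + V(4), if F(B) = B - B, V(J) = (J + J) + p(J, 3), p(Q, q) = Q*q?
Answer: 20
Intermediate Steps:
d(u) = -u/5
V(J) = 5*J (V(J) = (J + J) + J*3 = 2*J + 3*J = 5*J)
F(B) = 0 (F(B) = B - B = 0)
F(-8)*d(-1) + V(4) = 0*(-1/5*(-1)) + 5*4 = 0*(1/5) + 20 = 0 + 20 = 20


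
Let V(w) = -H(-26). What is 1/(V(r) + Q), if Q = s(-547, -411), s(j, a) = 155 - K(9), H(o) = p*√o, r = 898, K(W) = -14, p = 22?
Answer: 13/3165 + 22*I*√26/41145 ≈ 0.0041074 + 0.0027264*I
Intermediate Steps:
H(o) = 22*√o
V(w) = -22*I*√26 (V(w) = -22*√(-26) = -22*I*√26)
s(j, a) = 169 (s(j, a) = 155 - 1*(-14) = 155 + 14 = 169)
Q = 169
1/(V(r) + Q) = 1/(-22*I*√26 + 169) = 1/(169 - 22*I*√26)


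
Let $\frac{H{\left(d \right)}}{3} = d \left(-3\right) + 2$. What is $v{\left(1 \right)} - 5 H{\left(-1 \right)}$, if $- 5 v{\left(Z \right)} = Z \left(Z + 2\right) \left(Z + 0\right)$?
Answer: $- \frac{378}{5} \approx -75.6$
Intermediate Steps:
$H{\left(d \right)} = 6 - 9 d$ ($H{\left(d \right)} = 3 \left(d \left(-3\right) + 2\right) = 3 \left(- 3 d + 2\right) = 3 \left(2 - 3 d\right) = 6 - 9 d$)
$v{\left(Z \right)} = - \frac{Z^{2} \left(2 + Z\right)}{5}$ ($v{\left(Z \right)} = - \frac{Z \left(Z + 2\right) \left(Z + 0\right)}{5} = - \frac{Z \left(2 + Z\right) Z}{5} = - \frac{Z Z \left(2 + Z\right)}{5} = - \frac{Z^{2} \left(2 + Z\right)}{5}$)
$v{\left(1 \right)} - 5 H{\left(-1 \right)} = \frac{1^{2} \left(-2 - 1\right)}{5} - 5 \left(6 - -9\right) = \frac{1}{5} \cdot 1 \left(-2 - 1\right) - 5 \left(6 + 9\right) = \frac{1}{5} \cdot 1 \left(-3\right) - 75 = - \frac{3}{5} - 75 = - \frac{378}{5}$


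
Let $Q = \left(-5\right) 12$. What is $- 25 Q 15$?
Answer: $22500$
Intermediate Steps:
$Q = -60$
$- 25 Q 15 = \left(-25\right) \left(-60\right) 15 = 1500 \cdot 15 = 22500$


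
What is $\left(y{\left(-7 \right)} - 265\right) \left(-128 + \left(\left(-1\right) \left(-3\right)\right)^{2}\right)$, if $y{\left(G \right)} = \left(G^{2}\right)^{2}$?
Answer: $-254184$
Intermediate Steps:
$y{\left(G \right)} = G^{4}$
$\left(y{\left(-7 \right)} - 265\right) \left(-128 + \left(\left(-1\right) \left(-3\right)\right)^{2}\right) = \left(\left(-7\right)^{4} - 265\right) \left(-128 + \left(\left(-1\right) \left(-3\right)\right)^{2}\right) = \left(2401 - 265\right) \left(-128 + 3^{2}\right) = 2136 \left(-128 + 9\right) = 2136 \left(-119\right) = -254184$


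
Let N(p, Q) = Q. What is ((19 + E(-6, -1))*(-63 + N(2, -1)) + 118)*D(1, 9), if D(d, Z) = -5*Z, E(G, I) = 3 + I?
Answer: 55170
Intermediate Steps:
((19 + E(-6, -1))*(-63 + N(2, -1)) + 118)*D(1, 9) = ((19 + (3 - 1))*(-63 - 1) + 118)*(-5*9) = ((19 + 2)*(-64) + 118)*(-45) = (21*(-64) + 118)*(-45) = (-1344 + 118)*(-45) = -1226*(-45) = 55170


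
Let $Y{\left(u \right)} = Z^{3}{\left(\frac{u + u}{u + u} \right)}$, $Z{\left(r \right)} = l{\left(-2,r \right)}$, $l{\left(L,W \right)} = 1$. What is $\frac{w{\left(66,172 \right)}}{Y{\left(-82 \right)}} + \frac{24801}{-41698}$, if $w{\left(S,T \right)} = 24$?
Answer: $\frac{975951}{41698} \approx 23.405$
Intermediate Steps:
$Z{\left(r \right)} = 1$
$Y{\left(u \right)} = 1$ ($Y{\left(u \right)} = 1^{3} = 1$)
$\frac{w{\left(66,172 \right)}}{Y{\left(-82 \right)}} + \frac{24801}{-41698} = \frac{24}{1} + \frac{24801}{-41698} = 24 \cdot 1 + 24801 \left(- \frac{1}{41698}\right) = 24 - \frac{24801}{41698} = \frac{975951}{41698}$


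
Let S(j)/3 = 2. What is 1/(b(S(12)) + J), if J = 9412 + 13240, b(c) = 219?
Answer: 1/22871 ≈ 4.3723e-5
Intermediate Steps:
S(j) = 6 (S(j) = 3*2 = 6)
J = 22652
1/(b(S(12)) + J) = 1/(219 + 22652) = 1/22871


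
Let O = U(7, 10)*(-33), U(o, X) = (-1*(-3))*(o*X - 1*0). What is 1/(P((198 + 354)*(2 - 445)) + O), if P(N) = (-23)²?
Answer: -1/6401 ≈ -0.00015623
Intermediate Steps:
U(o, X) = 3*X*o (U(o, X) = 3*(X*o + 0) = 3*(X*o) = 3*X*o)
O = -6930 (O = (3*10*7)*(-33) = 210*(-33) = -6930)
P(N) = 529
1/(P((198 + 354)*(2 - 445)) + O) = 1/(529 - 6930) = 1/(-6401) = -1/6401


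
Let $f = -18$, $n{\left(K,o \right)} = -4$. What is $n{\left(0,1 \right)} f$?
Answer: $72$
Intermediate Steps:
$n{\left(0,1 \right)} f = \left(-4\right) \left(-18\right) = 72$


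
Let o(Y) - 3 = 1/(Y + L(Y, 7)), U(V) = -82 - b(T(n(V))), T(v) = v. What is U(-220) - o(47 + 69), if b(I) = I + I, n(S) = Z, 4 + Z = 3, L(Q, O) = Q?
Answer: -19257/232 ≈ -83.004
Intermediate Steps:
Z = -1 (Z = -4 + 3 = -1)
n(S) = -1
b(I) = 2*I
U(V) = -80 (U(V) = -82 - 2*(-1) = -82 - 1*(-2) = -82 + 2 = -80)
o(Y) = 3 + 1/(2*Y) (o(Y) = 3 + 1/(Y + Y) = 3 + 1/(2*Y))
U(-220) - o(47 + 69) = -80 - (3 + 1/(2*(47 + 69))) = -80 - (3 + (½)/116) = -80 - (3 + (½)*(1/116)) = -80 - (3 + 1/232) = -80 - 1*697/232 = -80 - 697/232 = -19257/232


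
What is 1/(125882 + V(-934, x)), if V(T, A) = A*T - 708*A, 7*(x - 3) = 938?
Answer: -1/99072 ≈ -1.0094e-5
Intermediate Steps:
x = 137 (x = 3 + (⅐)*938 = 3 + 134 = 137)
V(T, A) = -708*A + A*T
1/(125882 + V(-934, x)) = 1/(125882 + 137*(-708 - 934)) = 1/(125882 + 137*(-1642)) = 1/(125882 - 224954) = 1/(-99072) = -1/99072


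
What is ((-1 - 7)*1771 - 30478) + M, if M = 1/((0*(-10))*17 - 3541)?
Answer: -158091487/3541 ≈ -44646.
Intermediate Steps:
M = -1/3541 (M = 1/(0*17 - 3541) = 1/(0 - 3541) = 1/(-3541) = -1/3541 ≈ -0.00028241)
((-1 - 7)*1771 - 30478) + M = ((-1 - 7)*1771 - 30478) - 1/3541 = (-8*1771 - 30478) - 1/3541 = (-14168 - 30478) - 1/3541 = -44646 - 1/3541 = -158091487/3541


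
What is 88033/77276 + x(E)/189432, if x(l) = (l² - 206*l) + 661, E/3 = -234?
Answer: 16496076377/3659636808 ≈ 4.5076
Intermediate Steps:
E = -702 (E = 3*(-234) = -702)
x(l) = 661 + l² - 206*l
88033/77276 + x(E)/189432 = 88033/77276 + (661 + (-702)² - 206*(-702))/189432 = 88033*(1/77276) + (661 + 492804 + 144612)*(1/189432) = 88033/77276 + 638077*(1/189432) = 88033/77276 + 638077/189432 = 16496076377/3659636808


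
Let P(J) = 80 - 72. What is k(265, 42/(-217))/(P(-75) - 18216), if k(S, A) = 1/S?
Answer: -1/4825120 ≈ -2.0725e-7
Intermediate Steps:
P(J) = 8
k(265, 42/(-217))/(P(-75) - 18216) = 1/(265*(8 - 18216)) = (1/265)/(-18208) = (1/265)*(-1/18208) = -1/4825120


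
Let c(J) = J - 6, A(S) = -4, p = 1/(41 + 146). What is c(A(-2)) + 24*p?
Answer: -1846/187 ≈ -9.8717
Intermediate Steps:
p = 1/187 ≈ 0.0053476
c(J) = -6 + J
c(A(-2)) + 24*p = (-6 - 4) + 24*(1/187) = -10 + 24/187 = -1846/187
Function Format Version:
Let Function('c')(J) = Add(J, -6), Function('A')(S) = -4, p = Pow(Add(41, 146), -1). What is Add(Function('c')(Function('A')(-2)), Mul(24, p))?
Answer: Rational(-1846, 187) ≈ -9.8717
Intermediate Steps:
p = Rational(1, 187) (p = Pow(187, -1) = Rational(1, 187) ≈ 0.0053476)
Function('c')(J) = Add(-6, J)
Add(Function('c')(Function('A')(-2)), Mul(24, p)) = Add(Add(-6, -4), Mul(24, Rational(1, 187))) = Add(-10, Rational(24, 187)) = Rational(-1846, 187)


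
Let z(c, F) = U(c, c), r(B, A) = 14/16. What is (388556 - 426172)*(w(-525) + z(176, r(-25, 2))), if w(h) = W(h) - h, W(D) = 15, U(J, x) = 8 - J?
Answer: -13993152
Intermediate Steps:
r(B, A) = 7/8 (r(B, A) = 14*(1/16) = 7/8)
w(h) = 15 - h
z(c, F) = 8 - c
(388556 - 426172)*(w(-525) + z(176, r(-25, 2))) = (388556 - 426172)*((15 - 1*(-525)) + (8 - 1*176)) = -37616*((15 + 525) + (8 - 176)) = -37616*(540 - 168) = -37616*372 = -13993152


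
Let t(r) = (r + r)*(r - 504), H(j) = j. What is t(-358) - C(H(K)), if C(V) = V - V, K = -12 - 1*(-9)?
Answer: 617192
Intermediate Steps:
K = -3 (K = -12 + 9 = -3)
C(V) = 0
t(r) = 2*r*(-504 + r) (t(r) = (2*r)*(-504 + r) = 2*r*(-504 + r))
t(-358) - C(H(K)) = 2*(-358)*(-504 - 358) - 1*0 = 2*(-358)*(-862) + 0 = 617192 + 0 = 617192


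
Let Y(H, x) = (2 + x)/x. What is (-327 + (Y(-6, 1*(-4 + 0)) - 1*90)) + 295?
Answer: -243/2 ≈ -121.50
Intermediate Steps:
Y(H, x) = (2 + x)/x
(-327 + (Y(-6, 1*(-4 + 0)) - 1*90)) + 295 = (-327 + ((2 + 1*(-4 + 0))/((1*(-4 + 0))) - 1*90)) + 295 = (-327 + ((2 + 1*(-4))/((1*(-4))) - 90)) + 295 = (-327 + ((2 - 4)/(-4) - 90)) + 295 = (-327 + (-¼*(-2) - 90)) + 295 = (-327 + (½ - 90)) + 295 = (-327 - 179/2) + 295 = -833/2 + 295 = -243/2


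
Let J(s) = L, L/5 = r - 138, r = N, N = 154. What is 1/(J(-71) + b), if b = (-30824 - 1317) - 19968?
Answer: -1/52029 ≈ -1.9220e-5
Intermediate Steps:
b = -52109 (b = -32141 - 19968 = -52109)
r = 154
L = 80 (L = 5*(154 - 138) = 5*16 = 80)
J(s) = 80
1/(J(-71) + b) = 1/(80 - 52109) = 1/(-52029) = -1/52029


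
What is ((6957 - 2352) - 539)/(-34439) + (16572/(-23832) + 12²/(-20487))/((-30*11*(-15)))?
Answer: -273294307329503/2312022670481700 ≈ -0.11821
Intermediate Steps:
((6957 - 2352) - 539)/(-34439) + (16572/(-23832) + 12²/(-20487))/((-30*11*(-15))) = (4605 - 539)*(-1/34439) + (16572*(-1/23832) + 144*(-1/20487))/((-330*(-15))) = 4066*(-1/34439) + (-1381/1986 - 48/6829)/4950 = -4066/34439 - 9526177/13562394*1/4950 = -4066/34439 - 9526177/67133850300 = -273294307329503/2312022670481700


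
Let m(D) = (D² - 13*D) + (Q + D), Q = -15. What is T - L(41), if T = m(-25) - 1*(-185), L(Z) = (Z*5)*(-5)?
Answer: 2120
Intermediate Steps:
m(D) = -15 + D² - 12*D (m(D) = (D² - 13*D) + (-15 + D) = -15 + D² - 12*D)
L(Z) = -25*Z (L(Z) = (5*Z)*(-5) = -25*Z)
T = 1095 (T = (-15 + (-25)² - 12*(-25)) - 1*(-185) = (-15 + 625 + 300) + 185 = 910 + 185 = 1095)
T - L(41) = 1095 - (-25)*41 = 1095 - 1*(-1025) = 1095 + 1025 = 2120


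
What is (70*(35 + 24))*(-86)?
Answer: -355180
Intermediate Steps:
(70*(35 + 24))*(-86) = (70*59)*(-86) = 4130*(-86) = -355180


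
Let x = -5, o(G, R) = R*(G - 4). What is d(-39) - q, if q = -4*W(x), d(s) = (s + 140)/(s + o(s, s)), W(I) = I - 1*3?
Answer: -52315/1638 ≈ -31.938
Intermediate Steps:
o(G, R) = R*(-4 + G)
W(I) = -3 + I (W(I) = I - 3 = -3 + I)
d(s) = (140 + s)/(s + s*(-4 + s)) (d(s) = (s + 140)/(s + s*(-4 + s)) = (140 + s)/(s + s*(-4 + s)))
q = 32 (q = -4*(-3 - 5) = -4*(-8) = 32)
d(-39) - q = (140 - 39)/((-39)*(-3 - 39)) - 1*32 = -1/39*101/(-42) - 32 = -1/39*(-1/42)*101 - 32 = 101/1638 - 32 = -52315/1638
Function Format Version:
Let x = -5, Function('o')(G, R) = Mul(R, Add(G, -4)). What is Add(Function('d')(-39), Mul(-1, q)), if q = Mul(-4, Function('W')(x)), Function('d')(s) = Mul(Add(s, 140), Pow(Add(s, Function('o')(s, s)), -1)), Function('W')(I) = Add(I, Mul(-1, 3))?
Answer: Rational(-52315, 1638) ≈ -31.938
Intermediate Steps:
Function('o')(G, R) = Mul(R, Add(-4, G))
Function('W')(I) = Add(-3, I) (Function('W')(I) = Add(I, -3) = Add(-3, I))
Function('d')(s) = Mul(Pow(Add(s, Mul(s, Add(-4, s))), -1), Add(140, s)) (Function('d')(s) = Mul(Add(s, 140), Pow(Add(s, Mul(s, Add(-4, s))), -1)) = Mul(Add(140, s), Pow(Add(s, Mul(s, Add(-4, s))), -1)) = Mul(Pow(Add(s, Mul(s, Add(-4, s))), -1), Add(140, s)))
q = 32 (q = Mul(-4, Add(-3, -5)) = Mul(-4, -8) = 32)
Add(Function('d')(-39), Mul(-1, q)) = Add(Mul(Pow(-39, -1), Pow(Add(-3, -39), -1), Add(140, -39)), Mul(-1, 32)) = Add(Mul(Rational(-1, 39), Pow(-42, -1), 101), -32) = Add(Mul(Rational(-1, 39), Rational(-1, 42), 101), -32) = Add(Rational(101, 1638), -32) = Rational(-52315, 1638)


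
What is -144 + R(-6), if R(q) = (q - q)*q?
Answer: -144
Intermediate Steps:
R(q) = 0 (R(q) = 0*q = 0)
-144 + R(-6) = -144 + 0 = -144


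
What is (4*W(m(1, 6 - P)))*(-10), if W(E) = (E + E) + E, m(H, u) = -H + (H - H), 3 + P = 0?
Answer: 120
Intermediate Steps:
P = -3 (P = -3 + 0 = -3)
m(H, u) = -H (m(H, u) = -H + 0 = -H)
W(E) = 3*E (W(E) = 2*E + E = 3*E)
(4*W(m(1, 6 - P)))*(-10) = (4*(3*(-1*1)))*(-10) = (4*(3*(-1)))*(-10) = (4*(-3))*(-10) = -12*(-10) = 120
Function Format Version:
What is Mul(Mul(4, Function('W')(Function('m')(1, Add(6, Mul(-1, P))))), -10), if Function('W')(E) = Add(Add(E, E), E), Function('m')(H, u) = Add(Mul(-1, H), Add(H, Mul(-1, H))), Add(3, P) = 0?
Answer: 120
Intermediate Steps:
P = -3 (P = Add(-3, 0) = -3)
Function('m')(H, u) = Mul(-1, H) (Function('m')(H, u) = Add(Mul(-1, H), 0) = Mul(-1, H))
Function('W')(E) = Mul(3, E) (Function('W')(E) = Add(Mul(2, E), E) = Mul(3, E))
Mul(Mul(4, Function('W')(Function('m')(1, Add(6, Mul(-1, P))))), -10) = Mul(Mul(4, Mul(3, Mul(-1, 1))), -10) = Mul(Mul(4, Mul(3, -1)), -10) = Mul(Mul(4, -3), -10) = Mul(-12, -10) = 120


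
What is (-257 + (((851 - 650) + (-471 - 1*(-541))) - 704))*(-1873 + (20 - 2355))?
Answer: 2903520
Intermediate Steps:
(-257 + (((851 - 650) + (-471 - 1*(-541))) - 704))*(-1873 + (20 - 2355)) = (-257 + ((201 + (-471 + 541)) - 704))*(-1873 - 2335) = (-257 + ((201 + 70) - 704))*(-4208) = (-257 + (271 - 704))*(-4208) = (-257 - 433)*(-4208) = -690*(-4208) = 2903520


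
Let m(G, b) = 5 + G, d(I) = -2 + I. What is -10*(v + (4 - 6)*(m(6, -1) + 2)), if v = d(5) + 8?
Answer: 150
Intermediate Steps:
v = 11 (v = (-2 + 5) + 8 = 3 + 8 = 11)
-10*(v + (4 - 6)*(m(6, -1) + 2)) = -10*(11 + (4 - 6)*((5 + 6) + 2)) = -10*(11 - 2*(11 + 2)) = -10*(11 - 2*13) = -10*(11 - 26) = -10*(-15) = 150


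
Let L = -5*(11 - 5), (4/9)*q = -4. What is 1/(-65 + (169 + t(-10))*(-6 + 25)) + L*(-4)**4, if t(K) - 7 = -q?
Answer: -26495999/3450 ≈ -7680.0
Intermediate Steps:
q = -9 (q = (9/4)*(-4) = -9)
L = -30 (L = -5*6 = -30)
t(K) = 16 (t(K) = 7 - 1*(-9) = 7 + 9 = 16)
1/(-65 + (169 + t(-10))*(-6 + 25)) + L*(-4)**4 = 1/(-65 + (169 + 16)*(-6 + 25)) - 30*(-4)**4 = 1/(-65 + 185*19) - 30*256 = 1/(-65 + 3515) - 7680 = 1/3450 - 7680 = -26495999/3450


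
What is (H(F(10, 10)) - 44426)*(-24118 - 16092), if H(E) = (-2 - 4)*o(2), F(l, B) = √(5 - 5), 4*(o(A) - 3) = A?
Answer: 1787213870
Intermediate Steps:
o(A) = 3 + A/4
F(l, B) = 0 (F(l, B) = √0 = 0)
H(E) = -21 (H(E) = (-2 - 4)*(3 + (¼)*2) = -6*(3 + ½) = -6*7/2 = -21)
(H(F(10, 10)) - 44426)*(-24118 - 16092) = (-21 - 44426)*(-24118 - 16092) = -44447*(-40210) = 1787213870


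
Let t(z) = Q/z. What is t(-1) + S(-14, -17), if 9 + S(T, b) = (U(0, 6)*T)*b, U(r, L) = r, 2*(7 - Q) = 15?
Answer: -17/2 ≈ -8.5000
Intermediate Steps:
Q = -½ (Q = 7 - ½*15 = 7 - 15/2 = -½ ≈ -0.50000)
t(z) = -1/(2*z)
S(T, b) = -9 (S(T, b) = -9 + (0*T)*b = -9 + 0*b = -9 + 0 = -9)
t(-1) + S(-14, -17) = -½/(-1) - 9 = -½*(-1) - 9 = ½ - 9 = -17/2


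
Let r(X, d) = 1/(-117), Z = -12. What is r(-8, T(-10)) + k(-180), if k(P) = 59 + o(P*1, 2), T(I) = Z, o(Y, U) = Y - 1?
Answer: -14275/117 ≈ -122.01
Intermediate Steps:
o(Y, U) = -1 + Y
T(I) = -12
r(X, d) = -1/117
k(P) = 58 + P (k(P) = 59 + (-1 + P*1) = 59 + (-1 + P) = 58 + P)
r(-8, T(-10)) + k(-180) = -1/117 + (58 - 180) = -1/117 - 122 = -14275/117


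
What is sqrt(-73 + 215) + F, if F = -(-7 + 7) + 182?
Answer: 182 + sqrt(142) ≈ 193.92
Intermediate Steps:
F = 182 (F = -1*0 + 182 = 0 + 182 = 182)
sqrt(-73 + 215) + F = sqrt(-73 + 215) + 182 = sqrt(142) + 182 = 182 + sqrt(142)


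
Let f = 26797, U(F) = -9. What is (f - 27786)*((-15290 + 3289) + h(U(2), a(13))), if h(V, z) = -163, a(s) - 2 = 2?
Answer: 12030196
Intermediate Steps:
a(s) = 4 (a(s) = 2 + 2 = 4)
(f - 27786)*((-15290 + 3289) + h(U(2), a(13))) = (26797 - 27786)*((-15290 + 3289) - 163) = -989*(-12001 - 163) = -989*(-12164) = 12030196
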